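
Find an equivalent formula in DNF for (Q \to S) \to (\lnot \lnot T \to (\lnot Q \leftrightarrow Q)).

(Q \to S) \to (\lnot \lnot T \to (\lnot Q \leftrightarrow Q))
⇔ \lnot (Q \to S) \lor (\lnot \lnot T \to (\lnot Q \leftrightarrow Q))   (eliminate \to)
⇔ \lnot (\lnot Q \lor S) \lor (\lnot \lnot T \to (\lnot Q \leftrightarrow Q))   (eliminate \to)
⇔ \lnot (\lnot Q \lor S) \lor \lnot \lnot \lnot T \lor (\lnot Q \leftrightarrow Q)   (eliminate \to)
⇔ \lnot (\lnot Q \lor S) \lor \lnot \lnot \lnot T \lor (\lnot Q \to Q) \land (Q \to \lnot Q)   (eliminate \leftrightarrow)
⇔ \lnot (\lnot Q \lor S) \lor \lnot \lnot \lnot T \lor (\lnot \lnot Q \lor Q) \land (Q \to \lnot Q)   (eliminate \to)
⇔ \lnot (\lnot Q \lor S) \lor \lnot \lnot \lnot T \lor (\lnot \lnot Q \lor Q) \land (\lnot Q \lor \lnot Q)   (eliminate \to)
⇔ \lnot \lnot Q \land \lnot S \lor \lnot \lnot \lnot T \lor (\lnot \lnot Q \lor Q) \land (\lnot Q \lor \lnot Q)   (De Morgan)
⇔ Q \land \lnot S \lor \lnot \lnot \lnot T \lor (\lnot \lnot Q \lor Q) \land (\lnot Q \lor \lnot Q)   (double negation)
⇔ Q \land \lnot S \lor \lnot T \lor (\lnot \lnot Q \lor Q) \land (\lnot Q \lor \lnot Q)   (double negation)
⇔ Q \land \lnot S \lor \lnot T \lor (Q \lor Q) \land (\lnot Q \lor \lnot Q)   (double negation)
⇔ Q \land \lnot S \lor \lnot T \lor Q \land \lnot Q \lor Q \land \lnot Q \lor Q \land \lnot Q \lor Q \land \lnot Q   (distribute \land over \lor)
⇔ Q \land \lnot S \lor \lnot T   (simplify)

Q \land \lnot S \lor \lnot T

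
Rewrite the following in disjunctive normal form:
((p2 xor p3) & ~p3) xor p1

(p2 & ~p3 & ~p1) | (~p2 & ~p3 & p1) | (p3 & p1)

((p2 xor p3) & ~p3) xor p1
≡ ((p2 xor p3) & ~p3 & ~p1) | (~((p2 xor p3) & ~p3) & p1)   — expand xor
≡ (((p2 & ~p3) | (~p2 & p3)) & ~p3 & ~p1) | (~((p2 xor p3) & ~p3) & p1)   — expand xor
≡ (((p2 & ~p3) | (~p2 & p3)) & ~p3 & ~p1) | (~(((p2 & ~p3) | (~p2 & p3)) & ~p3) & p1)   — expand xor
≡ (((p2 & ~p3) | (~p2 & p3)) & ~p3 & ~p1) | ((~((p2 & ~p3) | (~p2 & p3)) | ~~p3) & p1)   — De Morgan
≡ (((p2 & ~p3) | (~p2 & p3)) & ~p3 & ~p1) | (((~(p2 & ~p3) & ~(~p2 & p3)) | ~~p3) & p1)   — De Morgan
≡ (((p2 & ~p3) | (~p2 & p3)) & ~p3 & ~p1) | ((((~p2 | ~~p3) & ~(~p2 & p3)) | ~~p3) & p1)   — De Morgan
≡ (((p2 & ~p3) | (~p2 & p3)) & ~p3 & ~p1) | ((((~p2 | p3) & ~(~p2 & p3)) | ~~p3) & p1)   — double negation
≡ (((p2 & ~p3) | (~p2 & p3)) & ~p3 & ~p1) | ((((~p2 | p3) & (~~p2 | ~p3)) | ~~p3) & p1)   — De Morgan
≡ (((p2 & ~p3) | (~p2 & p3)) & ~p3 & ~p1) | ((((~p2 | p3) & (p2 | ~p3)) | ~~p3) & p1)   — double negation
≡ (((p2 & ~p3) | (~p2 & p3)) & ~p3 & ~p1) | ((((~p2 | p3) & (p2 | ~p3)) | p3) & p1)   — double negation
≡ (p2 & ~p3 & ~p3 & ~p1) | (~p2 & p3 & ~p3 & ~p1) | (~p2 & p2 & p1) | (~p2 & ~p3 & p1) | (p3 & p2 & p1) | (p3 & ~p3 & p1) | (p3 & p1)   — distribute & over |
≡ (p2 & ~p3 & ~p1) | (~p2 & ~p3 & p1) | (p3 & p1)   — simplify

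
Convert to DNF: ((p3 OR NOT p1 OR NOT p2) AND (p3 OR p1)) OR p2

p3 OR (NOT p2 AND p1) OR p2

((p3 OR NOT p1 OR NOT p2) AND (p3 OR p1)) OR p2
⇔ (p3 AND p3) OR (p3 AND p1) OR (NOT p1 AND p3) OR (NOT p1 AND p1) OR (NOT p2 AND p3) OR (NOT p2 AND p1) OR p2   [distribute AND over OR]
⇔ p3 OR (NOT p2 AND p1) OR p2   [simplify]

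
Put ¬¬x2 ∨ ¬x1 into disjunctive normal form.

¬¬x2 ∨ ¬x1
≡ x2 ∨ ¬x1   [double negation]

x2 ∨ ¬x1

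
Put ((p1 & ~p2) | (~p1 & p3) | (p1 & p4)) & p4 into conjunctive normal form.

((p1 & ~p2) | (~p1 & p3) | (p1 & p4)) & p4
≡ (p1 | ~p1 | p1) & (p1 | ~p1 | p4) & (p1 | p3 | p1) & (p1 | p3 | p4) & (~p2 | ~p1 | p1) & (~p2 | ~p1 | p4) & (~p2 | p3 | p1) & (~p2 | p3 | p4) & p4   [distribute | over &]
≡ (p1 | p3) & p4   [simplify]

(p1 | p3) & p4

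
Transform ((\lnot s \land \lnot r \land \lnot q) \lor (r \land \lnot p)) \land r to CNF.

(\lnot s \lor \lnot p) \land (\lnot r \lor \lnot p) \land (\lnot q \lor \lnot p) \land r

((\lnot s \land \lnot r \land \lnot q) \lor (r \land \lnot p)) \land r
≡ (\lnot s \lor r) \land (\lnot s \lor \lnot p) \land (\lnot r \lor r) \land (\lnot r \lor \lnot p) \land (\lnot q \lor r) \land (\lnot q \lor \lnot p) \land r   — distribute \lor over \land
≡ (\lnot s \lor \lnot p) \land (\lnot r \lor \lnot p) \land (\lnot q \lor \lnot p) \land r   — simplify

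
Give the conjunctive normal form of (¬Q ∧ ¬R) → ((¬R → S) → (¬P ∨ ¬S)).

Q ∨ R ∨ ¬S ∨ ¬P

(¬Q ∧ ¬R) → ((¬R → S) → (¬P ∨ ¬S))
= ¬(¬Q ∧ ¬R) ∨ ((¬R → S) → (¬P ∨ ¬S))   — eliminate →
= ¬(¬Q ∧ ¬R) ∨ ¬(¬R → S) ∨ ¬P ∨ ¬S   — eliminate →
= ¬(¬Q ∧ ¬R) ∨ ¬(¬¬R ∨ S) ∨ ¬P ∨ ¬S   — eliminate →
= ¬¬Q ∨ ¬¬R ∨ ¬(¬¬R ∨ S) ∨ ¬P ∨ ¬S   — De Morgan
= Q ∨ ¬¬R ∨ ¬(¬¬R ∨ S) ∨ ¬P ∨ ¬S   — double negation
= Q ∨ R ∨ ¬(¬¬R ∨ S) ∨ ¬P ∨ ¬S   — double negation
= Q ∨ R ∨ (¬¬¬R ∧ ¬S) ∨ ¬P ∨ ¬S   — De Morgan
= Q ∨ R ∨ (¬R ∧ ¬S) ∨ ¬P ∨ ¬S   — double negation
= (Q ∨ R ∨ ¬R ∨ ¬P ∨ ¬S) ∧ (Q ∨ R ∨ ¬S ∨ ¬P ∨ ¬S)   — distribute ∨ over ∧
= Q ∨ R ∨ ¬S ∨ ¬P   — simplify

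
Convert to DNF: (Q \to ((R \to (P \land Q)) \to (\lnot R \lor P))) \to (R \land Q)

R \land Q

(Q \to ((R \to (P \land Q)) \to (\lnot R \lor P))) \to (R \land Q)
≡ \lnot (Q \to ((R \to (P \land Q)) \to (\lnot R \lor P))) \lor (R \land Q)   — eliminate \to
≡ \lnot (\lnot Q \lor ((R \to (P \land Q)) \to (\lnot R \lor P))) \lor (R \land Q)   — eliminate \to
≡ \lnot (\lnot Q \lor \lnot (R \to (P \land Q)) \lor \lnot R \lor P) \lor (R \land Q)   — eliminate \to
≡ \lnot (\lnot Q \lor \lnot (\lnot R \lor (P \land Q)) \lor \lnot R \lor P) \lor (R \land Q)   — eliminate \to
≡ (\lnot \lnot Q \land \lnot \lnot (\lnot R \lor (P \land Q)) \land \lnot \lnot R \land \lnot P) \lor (R \land Q)   — De Morgan
≡ (Q \land \lnot \lnot (\lnot R \lor (P \land Q)) \land \lnot \lnot R \land \lnot P) \lor (R \land Q)   — double negation
≡ (Q \land (\lnot R \lor (P \land Q)) \land \lnot \lnot R \land \lnot P) \lor (R \land Q)   — double negation
≡ (Q \land (\lnot R \lor (P \land Q)) \land R \land \lnot P) \lor (R \land Q)   — double negation
≡ (Q \land \lnot R \land R \land \lnot P) \lor (Q \land P \land Q \land R \land \lnot P) \lor (R \land Q)   — distribute \land over \lor
≡ R \land Q   — simplify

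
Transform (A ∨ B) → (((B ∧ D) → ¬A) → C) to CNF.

(¬A ∨ B ∨ C) ∧ (¬A ∨ D ∨ C) ∧ (¬B ∨ D ∨ C) ∧ (¬B ∨ A ∨ C)

(A ∨ B) → (((B ∧ D) → ¬A) → C)
≡ ¬(A ∨ B) ∨ (((B ∧ D) → ¬A) → C)   [eliminate →]
≡ ¬(A ∨ B) ∨ ¬((B ∧ D) → ¬A) ∨ C   [eliminate →]
≡ ¬(A ∨ B) ∨ ¬(¬(B ∧ D) ∨ ¬A) ∨ C   [eliminate →]
≡ (¬A ∧ ¬B) ∨ ¬(¬(B ∧ D) ∨ ¬A) ∨ C   [De Morgan]
≡ (¬A ∧ ¬B) ∨ (¬¬(B ∧ D) ∧ ¬¬A) ∨ C   [De Morgan]
≡ (¬A ∧ ¬B) ∨ (B ∧ D ∧ ¬¬A) ∨ C   [double negation]
≡ (¬A ∧ ¬B) ∨ (B ∧ D ∧ A) ∨ C   [double negation]
≡ (¬A ∨ B ∨ C) ∧ (¬A ∨ D ∨ C) ∧ (¬A ∨ A ∨ C) ∧ (¬B ∨ B ∨ C) ∧ (¬B ∨ D ∨ C) ∧ (¬B ∨ A ∨ C)   [distribute ∨ over ∧]
≡ (¬A ∨ B ∨ C) ∧ (¬A ∨ D ∨ C) ∧ (¬B ∨ D ∨ C) ∧ (¬B ∨ A ∨ C)   [simplify]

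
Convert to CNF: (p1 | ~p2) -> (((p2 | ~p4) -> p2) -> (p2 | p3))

p2 | ~p4 | p3

(p1 | ~p2) -> (((p2 | ~p4) -> p2) -> (p2 | p3))
≡ ~(p1 | ~p2) | (((p2 | ~p4) -> p2) -> (p2 | p3))   [eliminate ->]
≡ ~(p1 | ~p2) | ~((p2 | ~p4) -> p2) | p2 | p3   [eliminate ->]
≡ ~(p1 | ~p2) | ~(~(p2 | ~p4) | p2) | p2 | p3   [eliminate ->]
≡ (~p1 & ~~p2) | ~(~(p2 | ~p4) | p2) | p2 | p3   [De Morgan]
≡ (~p1 & p2) | ~(~(p2 | ~p4) | p2) | p2 | p3   [double negation]
≡ (~p1 & p2) | (~~(p2 | ~p4) & ~p2) | p2 | p3   [De Morgan]
≡ (~p1 & p2) | ((p2 | ~p4) & ~p2) | p2 | p3   [double negation]
≡ (~p1 | p2 | ~p4 | p2 | p3) & (~p1 | ~p2 | p2 | p3) & (p2 | p2 | ~p4 | p2 | p3) & (p2 | ~p2 | p2 | p3)   [distribute | over &]
≡ p2 | ~p4 | p3   [simplify]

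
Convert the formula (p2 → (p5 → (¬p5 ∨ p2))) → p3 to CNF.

(p2 → (p5 → (¬p5 ∨ p2))) → p3
⇔ ¬(p2 → (p5 → (¬p5 ∨ p2))) ∨ p3   (eliminate →)
⇔ ¬(¬p2 ∨ (p5 → (¬p5 ∨ p2))) ∨ p3   (eliminate →)
⇔ ¬(¬p2 ∨ ¬p5 ∨ ¬p5 ∨ p2) ∨ p3   (eliminate →)
⇔ (¬¬p2 ∧ ¬¬p5 ∧ ¬¬p5 ∧ ¬p2) ∨ p3   (De Morgan)
⇔ (p2 ∧ ¬¬p5 ∧ ¬¬p5 ∧ ¬p2) ∨ p3   (double negation)
⇔ (p2 ∧ p5 ∧ ¬¬p5 ∧ ¬p2) ∨ p3   (double negation)
⇔ (p2 ∧ p5 ∧ p5 ∧ ¬p2) ∨ p3   (double negation)
⇔ (p2 ∨ p3) ∧ (p5 ∨ p3) ∧ (p5 ∨ p3) ∧ (¬p2 ∨ p3)   (distribute ∨ over ∧)
⇔ (p2 ∨ p3) ∧ (p5 ∨ p3) ∧ (¬p2 ∨ p3)   (simplify)

(p2 ∨ p3) ∧ (p5 ∨ p3) ∧ (¬p2 ∨ p3)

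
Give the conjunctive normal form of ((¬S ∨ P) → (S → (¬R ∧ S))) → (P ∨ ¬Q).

(¬S ∨ P ∨ ¬Q) ∧ (S ∨ P ∨ ¬Q)

((¬S ∨ P) → (S → (¬R ∧ S))) → (P ∨ ¬Q)
= ¬((¬S ∨ P) → (S → (¬R ∧ S))) ∨ P ∨ ¬Q   [eliminate →]
= ¬(¬(¬S ∨ P) ∨ (S → (¬R ∧ S))) ∨ P ∨ ¬Q   [eliminate →]
= ¬(¬(¬S ∨ P) ∨ ¬S ∨ (¬R ∧ S)) ∨ P ∨ ¬Q   [eliminate →]
= (¬¬(¬S ∨ P) ∧ ¬¬S ∧ ¬(¬R ∧ S)) ∨ P ∨ ¬Q   [De Morgan]
= ((¬S ∨ P) ∧ ¬¬S ∧ ¬(¬R ∧ S)) ∨ P ∨ ¬Q   [double negation]
= ((¬S ∨ P) ∧ S ∧ ¬(¬R ∧ S)) ∨ P ∨ ¬Q   [double negation]
= ((¬S ∨ P) ∧ S ∧ (¬¬R ∨ ¬S)) ∨ P ∨ ¬Q   [De Morgan]
= ((¬S ∨ P) ∧ S ∧ (R ∨ ¬S)) ∨ P ∨ ¬Q   [double negation]
= (¬S ∨ P ∨ P ∨ ¬Q) ∧ (S ∨ P ∨ ¬Q) ∧ (R ∨ ¬S ∨ P ∨ ¬Q)   [distribute ∨ over ∧]
= (¬S ∨ P ∨ ¬Q) ∧ (S ∨ P ∨ ¬Q)   [simplify]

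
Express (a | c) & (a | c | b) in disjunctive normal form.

(a | c) & (a | c | b)
≡ (a & a) | (a & c) | (a & b) | (c & a) | (c & c) | (c & b)   (distribute & over |)
≡ a | c   (simplify)

a | c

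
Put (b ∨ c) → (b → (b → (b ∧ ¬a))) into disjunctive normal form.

(b ∨ c) → (b → (b → (b ∧ ¬a)))
≡ ¬(b ∨ c) ∨ (b → (b → (b ∧ ¬a)))   (eliminate →)
≡ ¬(b ∨ c) ∨ ¬b ∨ (b → (b ∧ ¬a))   (eliminate →)
≡ ¬(b ∨ c) ∨ ¬b ∨ ¬b ∨ (b ∧ ¬a)   (eliminate →)
≡ (¬b ∧ ¬c) ∨ ¬b ∨ ¬b ∨ (b ∧ ¬a)   (De Morgan)
≡ ¬b ∨ (b ∧ ¬a)   (simplify)

¬b ∨ (b ∧ ¬a)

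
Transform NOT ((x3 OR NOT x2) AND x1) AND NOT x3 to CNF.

NOT ((x3 OR NOT x2) AND x1) AND NOT x3
⇔ (NOT (x3 OR NOT x2) OR NOT x1) AND NOT x3   (De Morgan)
⇔ ((NOT x3 AND NOT NOT x2) OR NOT x1) AND NOT x3   (De Morgan)
⇔ ((NOT x3 AND x2) OR NOT x1) AND NOT x3   (double negation)
⇔ (NOT x3 OR NOT x1) AND (x2 OR NOT x1) AND NOT x3   (distribute OR over AND)
⇔ (x2 OR NOT x1) AND NOT x3   (simplify)

(x2 OR NOT x1) AND NOT x3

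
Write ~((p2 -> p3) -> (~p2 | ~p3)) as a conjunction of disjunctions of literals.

p2 & p3

~((p2 -> p3) -> (~p2 | ~p3))
⇔ ~(~(p2 -> p3) | ~p2 | ~p3)   — eliminate ->
⇔ ~(~(~p2 | p3) | ~p2 | ~p3)   — eliminate ->
⇔ ~~(~p2 | p3) & ~~p2 & ~~p3   — De Morgan
⇔ (~p2 | p3) & ~~p2 & ~~p3   — double negation
⇔ (~p2 | p3) & p2 & ~~p3   — double negation
⇔ (~p2 | p3) & p2 & p3   — double negation
⇔ p2 & p3   — simplify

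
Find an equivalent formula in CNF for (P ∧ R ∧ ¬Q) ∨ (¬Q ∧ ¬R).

(P ∧ R ∧ ¬Q) ∨ (¬Q ∧ ¬R)
= (P ∨ ¬Q) ∧ (P ∨ ¬R) ∧ (R ∨ ¬Q) ∧ (R ∨ ¬R) ∧ (¬Q ∨ ¬Q) ∧ (¬Q ∨ ¬R)   [distribute ∨ over ∧]
= (P ∨ ¬R) ∧ ¬Q   [simplify]

(P ∨ ¬R) ∧ ¬Q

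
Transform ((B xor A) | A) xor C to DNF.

((B xor A) | A) xor C
≡ (((B xor A) | A) & ~C) | (~((B xor A) | A) & C)   — expand xor
≡ (((B & ~A) | (~B & A) | A) & ~C) | (~((B xor A) | A) & C)   — expand xor
≡ (((B & ~A) | (~B & A) | A) & ~C) | (~((B & ~A) | (~B & A) | A) & C)   — expand xor
≡ (((B & ~A) | (~B & A) | A) & ~C) | (~(B & ~A) & ~(~B & A) & ~A & C)   — De Morgan
≡ (((B & ~A) | (~B & A) | A) & ~C) | ((~B | ~~A) & ~(~B & A) & ~A & C)   — De Morgan
≡ (((B & ~A) | (~B & A) | A) & ~C) | ((~B | A) & ~(~B & A) & ~A & C)   — double negation
≡ (((B & ~A) | (~B & A) | A) & ~C) | ((~B | A) & (~~B | ~A) & ~A & C)   — De Morgan
≡ (((B & ~A) | (~B & A) | A) & ~C) | ((~B | A) & (B | ~A) & ~A & C)   — double negation
≡ (B & ~A & ~C) | (~B & A & ~C) | (A & ~C) | (~B & B & ~A & C) | (~B & ~A & ~A & C) | (A & B & ~A & C) | (A & ~A & ~A & C)   — distribute & over |
≡ (B & ~A & ~C) | (A & ~C) | (~B & ~A & C)   — simplify

(B & ~A & ~C) | (A & ~C) | (~B & ~A & C)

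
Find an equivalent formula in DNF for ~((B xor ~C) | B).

~((B xor ~C) | B)
= ~((B & ~~C) | (~B & ~C) | B)   [expand xor]
= ~(B & ~~C) & ~(~B & ~C) & ~B   [De Morgan]
= (~B | ~~~C) & ~(~B & ~C) & ~B   [De Morgan]
= (~B | ~C) & ~(~B & ~C) & ~B   [double negation]
= (~B | ~C) & (~~B | ~~C) & ~B   [De Morgan]
= (~B | ~C) & (B | ~~C) & ~B   [double negation]
= (~B | ~C) & (B | C) & ~B   [double negation]
= (~B & B & ~B) | (~B & C & ~B) | (~C & B & ~B) | (~C & C & ~B)   [distribute & over |]
= ~B & C   [simplify]

~B & C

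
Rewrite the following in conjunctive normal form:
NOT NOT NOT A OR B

NOT A OR B

NOT NOT NOT A OR B
≡ NOT A OR B   (double negation)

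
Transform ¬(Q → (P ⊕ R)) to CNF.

¬(Q → (P ⊕ R))
≡ ¬(¬Q ∨ (P ⊕ R))   — eliminate →
≡ ¬(¬Q ∨ ((P ∨ R) ∧ ¬(P ∧ R)))   — expand ⊕
≡ ¬¬Q ∧ ¬((P ∨ R) ∧ ¬(P ∧ R))   — De Morgan
≡ Q ∧ ¬((P ∨ R) ∧ ¬(P ∧ R))   — double negation
≡ Q ∧ (¬(P ∨ R) ∨ ¬¬(P ∧ R))   — De Morgan
≡ Q ∧ ((¬P ∧ ¬R) ∨ ¬¬(P ∧ R))   — De Morgan
≡ Q ∧ ((¬P ∧ ¬R) ∨ (P ∧ R))   — double negation
≡ Q ∧ (¬P ∨ P) ∧ (¬P ∨ R) ∧ (¬R ∨ P) ∧ (¬R ∨ R)   — distribute ∨ over ∧
≡ Q ∧ (¬P ∨ R) ∧ (¬R ∨ P)   — simplify

Q ∧ (¬P ∨ R) ∧ (¬R ∨ P)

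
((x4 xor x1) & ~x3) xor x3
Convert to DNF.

(x4 & ~x1 & ~x3) | (~x4 & x1 & ~x3) | x3

((x4 xor x1) & ~x3) xor x3
≡ ((x4 xor x1) & ~x3 & ~x3) | (~((x4 xor x1) & ~x3) & x3)   [expand xor]
≡ (((x4 & ~x1) | (~x4 & x1)) & ~x3 & ~x3) | (~((x4 xor x1) & ~x3) & x3)   [expand xor]
≡ (((x4 & ~x1) | (~x4 & x1)) & ~x3 & ~x3) | (~(((x4 & ~x1) | (~x4 & x1)) & ~x3) & x3)   [expand xor]
≡ (((x4 & ~x1) | (~x4 & x1)) & ~x3 & ~x3) | ((~((x4 & ~x1) | (~x4 & x1)) | ~~x3) & x3)   [De Morgan]
≡ (((x4 & ~x1) | (~x4 & x1)) & ~x3 & ~x3) | (((~(x4 & ~x1) & ~(~x4 & x1)) | ~~x3) & x3)   [De Morgan]
≡ (((x4 & ~x1) | (~x4 & x1)) & ~x3 & ~x3) | ((((~x4 | ~~x1) & ~(~x4 & x1)) | ~~x3) & x3)   [De Morgan]
≡ (((x4 & ~x1) | (~x4 & x1)) & ~x3 & ~x3) | ((((~x4 | x1) & ~(~x4 & x1)) | ~~x3) & x3)   [double negation]
≡ (((x4 & ~x1) | (~x4 & x1)) & ~x3 & ~x3) | ((((~x4 | x1) & (~~x4 | ~x1)) | ~~x3) & x3)   [De Morgan]
≡ (((x4 & ~x1) | (~x4 & x1)) & ~x3 & ~x3) | ((((~x4 | x1) & (x4 | ~x1)) | ~~x3) & x3)   [double negation]
≡ (((x4 & ~x1) | (~x4 & x1)) & ~x3 & ~x3) | ((((~x4 | x1) & (x4 | ~x1)) | x3) & x3)   [double negation]
≡ (x4 & ~x1 & ~x3 & ~x3) | (~x4 & x1 & ~x3 & ~x3) | (~x4 & x4 & x3) | (~x4 & ~x1 & x3) | (x1 & x4 & x3) | (x1 & ~x1 & x3) | (x3 & x3)   [distribute & over |]
≡ (x4 & ~x1 & ~x3) | (~x4 & x1 & ~x3) | x3   [simplify]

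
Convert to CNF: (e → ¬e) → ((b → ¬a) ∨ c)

e ∨ ¬b ∨ ¬a ∨ c

(e → ¬e) → ((b → ¬a) ∨ c)
≡ ¬(e → ¬e) ∨ (b → ¬a) ∨ c   — eliminate →
≡ ¬(¬e ∨ ¬e) ∨ (b → ¬a) ∨ c   — eliminate →
≡ ¬(¬e ∨ ¬e) ∨ ¬b ∨ ¬a ∨ c   — eliminate →
≡ (¬¬e ∧ ¬¬e) ∨ ¬b ∨ ¬a ∨ c   — De Morgan
≡ (e ∧ ¬¬e) ∨ ¬b ∨ ¬a ∨ c   — double negation
≡ (e ∧ e) ∨ ¬b ∨ ¬a ∨ c   — double negation
≡ (e ∨ ¬b ∨ ¬a ∨ c) ∧ (e ∨ ¬b ∨ ¬a ∨ c)   — distribute ∨ over ∧
≡ e ∨ ¬b ∨ ¬a ∨ c   — simplify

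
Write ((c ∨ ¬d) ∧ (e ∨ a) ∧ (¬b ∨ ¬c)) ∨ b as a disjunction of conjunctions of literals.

(c ∧ e ∧ ¬b) ∨ (c ∧ a ∧ ¬b) ∨ (¬d ∧ e ∧ ¬b) ∨ (¬d ∧ e ∧ ¬c) ∨ (¬d ∧ a ∧ ¬b) ∨ (¬d ∧ a ∧ ¬c) ∨ b

((c ∨ ¬d) ∧ (e ∨ a) ∧ (¬b ∨ ¬c)) ∨ b
≡ (c ∧ e ∧ ¬b) ∨ (c ∧ e ∧ ¬c) ∨ (c ∧ a ∧ ¬b) ∨ (c ∧ a ∧ ¬c) ∨ (¬d ∧ e ∧ ¬b) ∨ (¬d ∧ e ∧ ¬c) ∨ (¬d ∧ a ∧ ¬b) ∨ (¬d ∧ a ∧ ¬c) ∨ b   — distribute ∧ over ∨
≡ (c ∧ e ∧ ¬b) ∨ (c ∧ a ∧ ¬b) ∨ (¬d ∧ e ∧ ¬b) ∨ (¬d ∧ e ∧ ¬c) ∨ (¬d ∧ a ∧ ¬b) ∨ (¬d ∧ a ∧ ¬c) ∨ b   — simplify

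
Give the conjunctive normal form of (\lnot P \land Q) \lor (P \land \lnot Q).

(\lnot P \land Q) \lor (P \land \lnot Q)
⇔ (\lnot P \lor P) \land (\lnot P \lor \lnot Q) \land (Q \lor P) \land (Q \lor \lnot Q)   [distribute \lor over \land]
⇔ (\lnot P \lor \lnot Q) \land (Q \lor P)   [simplify]

(\lnot P \lor \lnot Q) \land (Q \lor P)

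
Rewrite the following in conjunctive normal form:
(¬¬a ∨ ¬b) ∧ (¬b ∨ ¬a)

(a ∨ ¬b) ∧ (¬b ∨ ¬a)

(¬¬a ∨ ¬b) ∧ (¬b ∨ ¬a)
≡ (a ∨ ¬b) ∧ (¬b ∨ ¬a)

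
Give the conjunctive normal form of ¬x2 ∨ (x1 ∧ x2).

¬x2 ∨ (x1 ∧ x2)
≡ (¬x2 ∨ x1) ∧ (¬x2 ∨ x2)
≡ ¬x2 ∨ x1

¬x2 ∨ x1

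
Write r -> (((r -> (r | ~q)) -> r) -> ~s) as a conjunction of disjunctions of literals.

r -> (((r -> (r | ~q)) -> r) -> ~s)
⇔ ~r | (((r -> (r | ~q)) -> r) -> ~s)   [eliminate ->]
⇔ ~r | ~((r -> (r | ~q)) -> r) | ~s   [eliminate ->]
⇔ ~r | ~(~(r -> (r | ~q)) | r) | ~s   [eliminate ->]
⇔ ~r | ~(~(~r | r | ~q) | r) | ~s   [eliminate ->]
⇔ ~r | (~~(~r | r | ~q) & ~r) | ~s   [De Morgan]
⇔ ~r | ((~r | r | ~q) & ~r) | ~s   [double negation]
⇔ (~r | ~r | r | ~q | ~s) & (~r | ~r | ~s)   [distribute | over &]
⇔ ~r | ~s   [simplify]

~r | ~s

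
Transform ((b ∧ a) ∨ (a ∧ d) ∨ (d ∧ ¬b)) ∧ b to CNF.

((b ∧ a) ∨ (a ∧ d) ∨ (d ∧ ¬b)) ∧ b
= (b ∨ a ∨ d) ∧ (b ∨ a ∨ ¬b) ∧ (b ∨ d ∨ d) ∧ (b ∨ d ∨ ¬b) ∧ (a ∨ a ∨ d) ∧ (a ∨ a ∨ ¬b) ∧ (a ∨ d ∨ d) ∧ (a ∨ d ∨ ¬b) ∧ b   [distribute ∨ over ∧]
= (a ∨ d) ∧ (a ∨ ¬b) ∧ b   [simplify]

(a ∨ d) ∧ (a ∨ ¬b) ∧ b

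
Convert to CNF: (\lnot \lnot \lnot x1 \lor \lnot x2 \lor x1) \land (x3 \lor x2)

x3 \lor x2

(\lnot \lnot \lnot x1 \lor \lnot x2 \lor x1) \land (x3 \lor x2)
⇔ (\lnot x1 \lor \lnot x2 \lor x1) \land (x3 \lor x2)
⇔ x3 \lor x2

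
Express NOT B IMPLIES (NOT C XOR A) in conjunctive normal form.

NOT B IMPLIES (NOT C XOR A)
⇔ NOT NOT B OR (NOT C XOR A)   — eliminate IMPLIES
⇔ NOT NOT B OR ((NOT C OR A) AND NOT (NOT C AND A))   — expand XOR
⇔ B OR ((NOT C OR A) AND NOT (NOT C AND A))   — double negation
⇔ B OR ((NOT C OR A) AND (NOT NOT C OR NOT A))   — De Morgan
⇔ B OR ((NOT C OR A) AND (C OR NOT A))   — double negation
⇔ (B OR NOT C OR A) AND (B OR C OR NOT A)   — distribute OR over AND

(B OR NOT C OR A) AND (B OR C OR NOT A)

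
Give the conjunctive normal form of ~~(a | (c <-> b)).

(a | ~c | b) & (a | ~b | c)

~~(a | (c <-> b))
≡ ~~(a | ((c -> b) & (b -> c)))   — eliminate <->
≡ ~~(a | ((~c | b) & (b -> c)))   — eliminate ->
≡ ~~(a | ((~c | b) & (~b | c)))   — eliminate ->
≡ a | ((~c | b) & (~b | c))   — double negation
≡ (a | ~c | b) & (a | ~b | c)   — distribute | over &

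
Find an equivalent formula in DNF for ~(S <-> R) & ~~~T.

~(S <-> R) & ~~~T
≡ ~((S -> R) & (R -> S)) & ~~~T   — eliminate <->
≡ ~((~S | R) & (R -> S)) & ~~~T   — eliminate ->
≡ ~((~S | R) & (~R | S)) & ~~~T   — eliminate ->
≡ (~(~S | R) | ~(~R | S)) & ~~~T   — De Morgan
≡ ((~~S & ~R) | ~(~R | S)) & ~~~T   — De Morgan
≡ ((S & ~R) | ~(~R | S)) & ~~~T   — double negation
≡ ((S & ~R) | (~~R & ~S)) & ~~~T   — De Morgan
≡ ((S & ~R) | (R & ~S)) & ~~~T   — double negation
≡ ((S & ~R) | (R & ~S)) & ~T   — double negation
≡ (S & ~R & ~T) | (R & ~S & ~T)   — distribute & over |

(S & ~R & ~T) | (R & ~S & ~T)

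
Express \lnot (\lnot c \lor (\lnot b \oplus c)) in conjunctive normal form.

\lnot (\lnot c \lor (\lnot b \oplus c))
≡ \lnot (\lnot c \lor ((\lnot b \lor c) \land \lnot (\lnot b \land c)))   [expand \oplus]
≡ \lnot \lnot c \land \lnot ((\lnot b \lor c) \land \lnot (\lnot b \land c))   [De Morgan]
≡ c \land \lnot ((\lnot b \lor c) \land \lnot (\lnot b \land c))   [double negation]
≡ c \land (\lnot (\lnot b \lor c) \lor \lnot \lnot (\lnot b \land c))   [De Morgan]
≡ c \land ((\lnot \lnot b \land \lnot c) \lor \lnot \lnot (\lnot b \land c))   [De Morgan]
≡ c \land ((b \land \lnot c) \lor \lnot \lnot (\lnot b \land c))   [double negation]
≡ c \land ((b \land \lnot c) \lor (\lnot b \land c))   [double negation]
≡ c \land (b \lor \lnot b) \land (b \lor c) \land (\lnot c \lor \lnot b) \land (\lnot c \lor c)   [distribute \lor over \land]
≡ c \land (\lnot c \lor \lnot b)   [simplify]

c \land (\lnot c \lor \lnot b)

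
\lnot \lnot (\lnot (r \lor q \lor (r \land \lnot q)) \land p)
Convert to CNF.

\lnot \lnot (\lnot (r \lor q \lor (r \land \lnot q)) \land p)
≡ \lnot (r \lor q \lor (r \land \lnot q)) \land p   [double negation]
≡ \lnot r \land \lnot q \land \lnot (r \land \lnot q) \land p   [De Morgan]
≡ \lnot r \land \lnot q \land (\lnot r \lor \lnot \lnot q) \land p   [De Morgan]
≡ \lnot r \land \lnot q \land (\lnot r \lor q) \land p   [double negation]
≡ \lnot r \land \lnot q \land p   [simplify]

\lnot r \land \lnot q \land p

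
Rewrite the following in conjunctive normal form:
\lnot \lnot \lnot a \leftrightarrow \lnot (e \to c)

(a \lor e) \land (a \lor \lnot c) \land (\lnot e \lor c \lor \lnot a)

\lnot \lnot \lnot a \leftrightarrow \lnot (e \to c)
≡ (\lnot \lnot \lnot a \to \lnot (e \to c)) \land (\lnot (e \to c) \to \lnot \lnot \lnot a)
≡ (\lnot \lnot \lnot \lnot a \lor \lnot (e \to c)) \land (\lnot (e \to c) \to \lnot \lnot \lnot a)
≡ (\lnot \lnot \lnot \lnot a \lor \lnot (\lnot e \lor c)) \land (\lnot (e \to c) \to \lnot \lnot \lnot a)
≡ (\lnot \lnot \lnot \lnot a \lor \lnot (\lnot e \lor c)) \land (\lnot \lnot (e \to c) \lor \lnot \lnot \lnot a)
≡ (\lnot \lnot \lnot \lnot a \lor \lnot (\lnot e \lor c)) \land (\lnot \lnot (\lnot e \lor c) \lor \lnot \lnot \lnot a)
≡ (\lnot \lnot a \lor \lnot (\lnot e \lor c)) \land (\lnot \lnot (\lnot e \lor c) \lor \lnot \lnot \lnot a)
≡ (a \lor \lnot (\lnot e \lor c)) \land (\lnot \lnot (\lnot e \lor c) \lor \lnot \lnot \lnot a)
≡ (a \lor (\lnot \lnot e \land \lnot c)) \land (\lnot \lnot (\lnot e \lor c) \lor \lnot \lnot \lnot a)
≡ (a \lor (e \land \lnot c)) \land (\lnot \lnot (\lnot e \lor c) \lor \lnot \lnot \lnot a)
≡ (a \lor (e \land \lnot c)) \land (\lnot e \lor c \lor \lnot \lnot \lnot a)
≡ (a \lor (e \land \lnot c)) \land (\lnot e \lor c \lor \lnot a)
≡ (a \lor e) \land (a \lor \lnot c) \land (\lnot e \lor c \lor \lnot a)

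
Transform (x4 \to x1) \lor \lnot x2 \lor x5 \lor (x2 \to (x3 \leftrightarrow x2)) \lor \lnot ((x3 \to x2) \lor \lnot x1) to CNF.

\lnot x4 \lor x1 \lor \lnot x2 \lor x5 \lor x3

(x4 \to x1) \lor \lnot x2 \lor x5 \lor (x2 \to (x3 \leftrightarrow x2)) \lor \lnot ((x3 \to x2) \lor \lnot x1)
≡ \lnot x4 \lor x1 \lor \lnot x2 \lor x5 \lor (x2 \to (x3 \leftrightarrow x2)) \lor \lnot ((x3 \to x2) \lor \lnot x1)   [eliminate \to]
≡ \lnot x4 \lor x1 \lor \lnot x2 \lor x5 \lor \lnot x2 \lor (x3 \leftrightarrow x2) \lor \lnot ((x3 \to x2) \lor \lnot x1)   [eliminate \to]
≡ \lnot x4 \lor x1 \lor \lnot x2 \lor x5 \lor \lnot x2 \lor ((x3 \to x2) \land (x2 \to x3)) \lor \lnot ((x3 \to x2) \lor \lnot x1)   [eliminate \leftrightarrow]
≡ \lnot x4 \lor x1 \lor \lnot x2 \lor x5 \lor \lnot x2 \lor ((\lnot x3 \lor x2) \land (x2 \to x3)) \lor \lnot ((x3 \to x2) \lor \lnot x1)   [eliminate \to]
≡ \lnot x4 \lor x1 \lor \lnot x2 \lor x5 \lor \lnot x2 \lor ((\lnot x3 \lor x2) \land (\lnot x2 \lor x3)) \lor \lnot ((x3 \to x2) \lor \lnot x1)   [eliminate \to]
≡ \lnot x4 \lor x1 \lor \lnot x2 \lor x5 \lor \lnot x2 \lor ((\lnot x3 \lor x2) \land (\lnot x2 \lor x3)) \lor \lnot (\lnot x3 \lor x2 \lor \lnot x1)   [eliminate \to]
≡ \lnot x4 \lor x1 \lor \lnot x2 \lor x5 \lor \lnot x2 \lor ((\lnot x3 \lor x2) \land (\lnot x2 \lor x3)) \lor (\lnot \lnot x3 \land \lnot x2 \land \lnot \lnot x1)   [De Morgan]
≡ \lnot x4 \lor x1 \lor \lnot x2 \lor x5 \lor \lnot x2 \lor ((\lnot x3 \lor x2) \land (\lnot x2 \lor x3)) \lor (x3 \land \lnot x2 \land \lnot \lnot x1)   [double negation]
≡ \lnot x4 \lor x1 \lor \lnot x2 \lor x5 \lor \lnot x2 \lor ((\lnot x3 \lor x2) \land (\lnot x2 \lor x3)) \lor (x3 \land \lnot x2 \land x1)   [double negation]
≡ (\lnot x4 \lor x1 \lor \lnot x2 \lor x5 \lor \lnot x2 \lor \lnot x3 \lor x2 \lor x3) \land (\lnot x4 \lor x1 \lor \lnot x2 \lor x5 \lor \lnot x2 \lor \lnot x3 \lor x2 \lor \lnot x2) \land (\lnot x4 \lor x1 \lor \lnot x2 \lor x5 \lor \lnot x2 \lor \lnot x3 \lor x2 \lor x1) \land (\lnot x4 \lor x1 \lor \lnot x2 \lor x5 \lor \lnot x2 \lor \lnot x2 \lor x3 \lor x3) \land (\lnot x4 \lor x1 \lor \lnot x2 \lor x5 \lor \lnot x2 \lor \lnot x2 \lor x3 \lor \lnot x2) \land (\lnot x4 \lor x1 \lor \lnot x2 \lor x5 \lor \lnot x2 \lor \lnot x2 \lor x3 \lor x1)   [distribute \lor over \land]
≡ \lnot x4 \lor x1 \lor \lnot x2 \lor x5 \lor x3   [simplify]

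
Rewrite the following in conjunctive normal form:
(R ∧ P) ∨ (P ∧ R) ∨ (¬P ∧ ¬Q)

(R ∧ P) ∨ (P ∧ R) ∨ (¬P ∧ ¬Q)
= (R ∨ P ∨ ¬P) ∧ (R ∨ P ∨ ¬Q) ∧ (R ∨ R ∨ ¬P) ∧ (R ∨ R ∨ ¬Q) ∧ (P ∨ P ∨ ¬P) ∧ (P ∨ P ∨ ¬Q) ∧ (P ∨ R ∨ ¬P) ∧ (P ∨ R ∨ ¬Q)   (distribute ∨ over ∧)
= (R ∨ ¬P) ∧ (R ∨ ¬Q) ∧ (P ∨ ¬Q)   (simplify)

(R ∨ ¬P) ∧ (R ∨ ¬Q) ∧ (P ∨ ¬Q)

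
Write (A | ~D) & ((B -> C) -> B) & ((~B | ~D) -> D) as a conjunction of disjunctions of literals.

(A | ~D) & B & D

(A | ~D) & ((B -> C) -> B) & ((~B | ~D) -> D)
⇔ (A | ~D) & (~(B -> C) | B) & ((~B | ~D) -> D)   — eliminate ->
⇔ (A | ~D) & (~(~B | C) | B) & ((~B | ~D) -> D)   — eliminate ->
⇔ (A | ~D) & (~(~B | C) | B) & (~(~B | ~D) | D)   — eliminate ->
⇔ (A | ~D) & ((~~B & ~C) | B) & (~(~B | ~D) | D)   — De Morgan
⇔ (A | ~D) & ((B & ~C) | B) & (~(~B | ~D) | D)   — double negation
⇔ (A | ~D) & ((B & ~C) | B) & ((~~B & ~~D) | D)   — De Morgan
⇔ (A | ~D) & ((B & ~C) | B) & ((B & ~~D) | D)   — double negation
⇔ (A | ~D) & ((B & ~C) | B) & ((B & D) | D)   — double negation
⇔ (A | ~D) & (B | B) & (~C | B) & (B | D) & (D | D)   — distribute | over &
⇔ (A | ~D) & B & D   — simplify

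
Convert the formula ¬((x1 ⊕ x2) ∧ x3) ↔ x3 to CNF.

x3 ∧ (¬x3 ∨ ¬x1 ∨ x2) ∧ (¬x3 ∨ ¬x2 ∨ x1)

¬((x1 ⊕ x2) ∧ x3) ↔ x3
⇔ (¬((x1 ⊕ x2) ∧ x3) → x3) ∧ (x3 → ¬((x1 ⊕ x2) ∧ x3))   (eliminate ↔)
⇔ (¬¬((x1 ⊕ x2) ∧ x3) ∨ x3) ∧ (x3 → ¬((x1 ⊕ x2) ∧ x3))   (eliminate →)
⇔ (¬¬((x1 ∨ x2) ∧ ¬(x1 ∧ x2) ∧ x3) ∨ x3) ∧ (x3 → ¬((x1 ⊕ x2) ∧ x3))   (expand ⊕)
⇔ (¬¬((x1 ∨ x2) ∧ ¬(x1 ∧ x2) ∧ x3) ∨ x3) ∧ (¬x3 ∨ ¬((x1 ⊕ x2) ∧ x3))   (eliminate →)
⇔ (¬¬((x1 ∨ x2) ∧ ¬(x1 ∧ x2) ∧ x3) ∨ x3) ∧ (¬x3 ∨ ¬((x1 ∨ x2) ∧ ¬(x1 ∧ x2) ∧ x3))   (expand ⊕)
⇔ (((x1 ∨ x2) ∧ ¬(x1 ∧ x2) ∧ x3) ∨ x3) ∧ (¬x3 ∨ ¬((x1 ∨ x2) ∧ ¬(x1 ∧ x2) ∧ x3))   (double negation)
⇔ (((x1 ∨ x2) ∧ (¬x1 ∨ ¬x2) ∧ x3) ∨ x3) ∧ (¬x3 ∨ ¬((x1 ∨ x2) ∧ ¬(x1 ∧ x2) ∧ x3))   (De Morgan)
⇔ (((x1 ∨ x2) ∧ (¬x1 ∨ ¬x2) ∧ x3) ∨ x3) ∧ (¬x3 ∨ ¬(x1 ∨ x2) ∨ ¬¬(x1 ∧ x2) ∨ ¬x3)   (De Morgan)
⇔ (((x1 ∨ x2) ∧ (¬x1 ∨ ¬x2) ∧ x3) ∨ x3) ∧ (¬x3 ∨ (¬x1 ∧ ¬x2) ∨ ¬¬(x1 ∧ x2) ∨ ¬x3)   (De Morgan)
⇔ (((x1 ∨ x2) ∧ (¬x1 ∨ ¬x2) ∧ x3) ∨ x3) ∧ (¬x3 ∨ (¬x1 ∧ ¬x2) ∨ (x1 ∧ x2) ∨ ¬x3)   (double negation)
⇔ (x1 ∨ x2 ∨ x3) ∧ (¬x1 ∨ ¬x2 ∨ x3) ∧ (x3 ∨ x3) ∧ (¬x3 ∨ ¬x1 ∨ x1 ∨ ¬x3) ∧ (¬x3 ∨ ¬x1 ∨ x2 ∨ ¬x3) ∧ (¬x3 ∨ ¬x2 ∨ x1 ∨ ¬x3) ∧ (¬x3 ∨ ¬x2 ∨ x2 ∨ ¬x3)   (distribute ∨ over ∧)
⇔ x3 ∧ (¬x3 ∨ ¬x1 ∨ x2) ∧ (¬x3 ∨ ¬x2 ∨ x1)   (simplify)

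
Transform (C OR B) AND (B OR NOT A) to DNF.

(C OR B) AND (B OR NOT A)
≡ (C AND B) OR (C AND NOT A) OR (B AND B) OR (B AND NOT A)   — distribute AND over OR
≡ (C AND NOT A) OR B   — simplify

(C AND NOT A) OR B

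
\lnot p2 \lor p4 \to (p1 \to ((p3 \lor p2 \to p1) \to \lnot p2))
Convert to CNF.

\lnot p2 \lor p4 \to (p1 \to ((p3 \lor p2 \to p1) \to \lnot p2))
= \lnot (\lnot p2 \lor p4) \lor (p1 \to ((p3 \lor p2 \to p1) \to \lnot p2))   — eliminate \to
= \lnot (\lnot p2 \lor p4) \lor \lnot p1 \lor ((p3 \lor p2 \to p1) \to \lnot p2)   — eliminate \to
= \lnot (\lnot p2 \lor p4) \lor \lnot p1 \lor \lnot (p3 \lor p2 \to p1) \lor \lnot p2   — eliminate \to
= \lnot (\lnot p2 \lor p4) \lor \lnot p1 \lor \lnot (\lnot (p3 \lor p2) \lor p1) \lor \lnot p2   — eliminate \to
= \lnot \lnot p2 \land \lnot p4 \lor \lnot p1 \lor \lnot (\lnot (p3 \lor p2) \lor p1) \lor \lnot p2   — De Morgan
= p2 \land \lnot p4 \lor \lnot p1 \lor \lnot (\lnot (p3 \lor p2) \lor p1) \lor \lnot p2   — double negation
= p2 \land \lnot p4 \lor \lnot p1 \lor \lnot \lnot (p3 \lor p2) \land \lnot p1 \lor \lnot p2   — De Morgan
= p2 \land \lnot p4 \lor \lnot p1 \lor (p3 \lor p2) \land \lnot p1 \lor \lnot p2   — double negation
= (p2 \lor \lnot p1 \lor p3 \lor p2 \lor \lnot p2) \land (p2 \lor \lnot p1 \lor \lnot p1 \lor \lnot p2) \land (\lnot p4 \lor \lnot p1 \lor p3 \lor p2 \lor \lnot p2) \land (\lnot p4 \lor \lnot p1 \lor \lnot p1 \lor \lnot p2)   — distribute \lor over \land
= \lnot p4 \lor \lnot p1 \lor \lnot p2   — simplify

\lnot p4 \lor \lnot p1 \lor \lnot p2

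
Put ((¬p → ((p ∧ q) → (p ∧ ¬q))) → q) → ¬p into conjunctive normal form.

¬q ∨ ¬p

((¬p → ((p ∧ q) → (p ∧ ¬q))) → q) → ¬p
≡ ¬((¬p → ((p ∧ q) → (p ∧ ¬q))) → q) ∨ ¬p   (eliminate →)
≡ ¬(¬(¬p → ((p ∧ q) → (p ∧ ¬q))) ∨ q) ∨ ¬p   (eliminate →)
≡ ¬(¬(¬¬p ∨ ((p ∧ q) → (p ∧ ¬q))) ∨ q) ∨ ¬p   (eliminate →)
≡ ¬(¬(¬¬p ∨ ¬(p ∧ q) ∨ (p ∧ ¬q)) ∨ q) ∨ ¬p   (eliminate →)
≡ (¬¬(¬¬p ∨ ¬(p ∧ q) ∨ (p ∧ ¬q)) ∧ ¬q) ∨ ¬p   (De Morgan)
≡ ((¬¬p ∨ ¬(p ∧ q) ∨ (p ∧ ¬q)) ∧ ¬q) ∨ ¬p   (double negation)
≡ ((p ∨ ¬(p ∧ q) ∨ (p ∧ ¬q)) ∧ ¬q) ∨ ¬p   (double negation)
≡ ((p ∨ ¬p ∨ ¬q ∨ (p ∧ ¬q)) ∧ ¬q) ∨ ¬p   (De Morgan)
≡ (p ∨ ¬p ∨ ¬q ∨ p ∨ ¬p) ∧ (p ∨ ¬p ∨ ¬q ∨ ¬q ∨ ¬p) ∧ (¬q ∨ ¬p)   (distribute ∨ over ∧)
≡ ¬q ∨ ¬p   (simplify)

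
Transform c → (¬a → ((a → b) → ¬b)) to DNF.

c → (¬a → ((a → b) → ¬b))
⇔ ¬c ∨ (¬a → ((a → b) → ¬b))   — eliminate →
⇔ ¬c ∨ ¬¬a ∨ ((a → b) → ¬b)   — eliminate →
⇔ ¬c ∨ ¬¬a ∨ ¬(a → b) ∨ ¬b   — eliminate →
⇔ ¬c ∨ ¬¬a ∨ ¬(¬a ∨ b) ∨ ¬b   — eliminate →
⇔ ¬c ∨ a ∨ ¬(¬a ∨ b) ∨ ¬b   — double negation
⇔ ¬c ∨ a ∨ ¬¬a ∧ ¬b ∨ ¬b   — De Morgan
⇔ ¬c ∨ a ∨ a ∧ ¬b ∨ ¬b   — double negation
⇔ ¬c ∨ a ∨ ¬b   — simplify

¬c ∨ a ∨ ¬b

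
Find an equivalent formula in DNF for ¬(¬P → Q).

¬(¬P → Q)
= ¬(¬¬P ∨ Q)   [eliminate →]
= ¬¬¬P ∧ ¬Q   [De Morgan]
= ¬P ∧ ¬Q   [double negation]

¬P ∧ ¬Q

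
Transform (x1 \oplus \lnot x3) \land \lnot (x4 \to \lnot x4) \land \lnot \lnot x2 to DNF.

(x1 \oplus \lnot x3) \land \lnot (x4 \to \lnot x4) \land \lnot \lnot x2
= ((x1 \land \lnot \lnot x3) \lor (\lnot x1 \land \lnot x3)) \land \lnot (x4 \to \lnot x4) \land \lnot \lnot x2
= ((x1 \land \lnot \lnot x3) \lor (\lnot x1 \land \lnot x3)) \land \lnot (\lnot x4 \lor \lnot x4) \land \lnot \lnot x2
= ((x1 \land x3) \lor (\lnot x1 \land \lnot x3)) \land \lnot (\lnot x4 \lor \lnot x4) \land \lnot \lnot x2
= ((x1 \land x3) \lor (\lnot x1 \land \lnot x3)) \land \lnot \lnot x4 \land \lnot \lnot x4 \land \lnot \lnot x2
= ((x1 \land x3) \lor (\lnot x1 \land \lnot x3)) \land x4 \land \lnot \lnot x4 \land \lnot \lnot x2
= ((x1 \land x3) \lor (\lnot x1 \land \lnot x3)) \land x4 \land x4 \land \lnot \lnot x2
= ((x1 \land x3) \lor (\lnot x1 \land \lnot x3)) \land x4 \land x4 \land x2
= (x1 \land x3 \land x4 \land x4 \land x2) \lor (\lnot x1 \land \lnot x3 \land x4 \land x4 \land x2)
= (x1 \land x3 \land x4 \land x2) \lor (\lnot x1 \land \lnot x3 \land x4 \land x2)

(x1 \land x3 \land x4 \land x2) \lor (\lnot x1 \land \lnot x3 \land x4 \land x2)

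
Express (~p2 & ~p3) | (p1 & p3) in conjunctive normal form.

(~p2 & ~p3) | (p1 & p3)
= (~p2 | p1) & (~p2 | p3) & (~p3 | p1) & (~p3 | p3)   — distribute | over &
= (~p2 | p1) & (~p2 | p3) & (~p3 | p1)   — simplify

(~p2 | p1) & (~p2 | p3) & (~p3 | p1)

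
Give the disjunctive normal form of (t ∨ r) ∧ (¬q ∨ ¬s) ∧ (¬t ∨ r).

(t ∨ r) ∧ (¬q ∨ ¬s) ∧ (¬t ∨ r)
= (t ∧ ¬q ∧ ¬t) ∨ (t ∧ ¬q ∧ r) ∨ (t ∧ ¬s ∧ ¬t) ∨ (t ∧ ¬s ∧ r) ∨ (r ∧ ¬q ∧ ¬t) ∨ (r ∧ ¬q ∧ r) ∨ (r ∧ ¬s ∧ ¬t) ∨ (r ∧ ¬s ∧ r)   [distribute ∧ over ∨]
= (r ∧ ¬q) ∨ (r ∧ ¬s)   [simplify]

(r ∧ ¬q) ∨ (r ∧ ¬s)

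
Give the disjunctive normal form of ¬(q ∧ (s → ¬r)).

¬q ∨ (s ∧ r)

¬(q ∧ (s → ¬r))
= ¬(q ∧ (¬s ∨ ¬r))
= ¬q ∨ ¬(¬s ∨ ¬r)
= ¬q ∨ (¬¬s ∧ ¬¬r)
= ¬q ∨ (s ∧ ¬¬r)
= ¬q ∨ (s ∧ r)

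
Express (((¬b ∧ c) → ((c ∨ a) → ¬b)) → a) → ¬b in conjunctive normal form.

¬a ∨ ¬b

(((¬b ∧ c) → ((c ∨ a) → ¬b)) → a) → ¬b
⇔ ¬(((¬b ∧ c) → ((c ∨ a) → ¬b)) → a) ∨ ¬b   (eliminate →)
⇔ ¬(¬((¬b ∧ c) → ((c ∨ a) → ¬b)) ∨ a) ∨ ¬b   (eliminate →)
⇔ ¬(¬(¬(¬b ∧ c) ∨ ((c ∨ a) → ¬b)) ∨ a) ∨ ¬b   (eliminate →)
⇔ ¬(¬(¬(¬b ∧ c) ∨ ¬(c ∨ a) ∨ ¬b) ∨ a) ∨ ¬b   (eliminate →)
⇔ (¬¬(¬(¬b ∧ c) ∨ ¬(c ∨ a) ∨ ¬b) ∧ ¬a) ∨ ¬b   (De Morgan)
⇔ ((¬(¬b ∧ c) ∨ ¬(c ∨ a) ∨ ¬b) ∧ ¬a) ∨ ¬b   (double negation)
⇔ ((¬¬b ∨ ¬c ∨ ¬(c ∨ a) ∨ ¬b) ∧ ¬a) ∨ ¬b   (De Morgan)
⇔ ((b ∨ ¬c ∨ ¬(c ∨ a) ∨ ¬b) ∧ ¬a) ∨ ¬b   (double negation)
⇔ ((b ∨ ¬c ∨ (¬c ∧ ¬a) ∨ ¬b) ∧ ¬a) ∨ ¬b   (De Morgan)
⇔ (b ∨ ¬c ∨ ¬c ∨ ¬b ∨ ¬b) ∧ (b ∨ ¬c ∨ ¬a ∨ ¬b ∨ ¬b) ∧ (¬a ∨ ¬b)   (distribute ∨ over ∧)
⇔ ¬a ∨ ¬b   (simplify)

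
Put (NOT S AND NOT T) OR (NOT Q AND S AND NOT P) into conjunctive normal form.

(NOT S AND NOT T) OR (NOT Q AND S AND NOT P)
≡ (NOT S OR NOT Q) AND (NOT S OR S) AND (NOT S OR NOT P) AND (NOT T OR NOT Q) AND (NOT T OR S) AND (NOT T OR NOT P)   [distribute OR over AND]
≡ (NOT S OR NOT Q) AND (NOT S OR NOT P) AND (NOT T OR NOT Q) AND (NOT T OR S) AND (NOT T OR NOT P)   [simplify]

(NOT S OR NOT Q) AND (NOT S OR NOT P) AND (NOT T OR NOT Q) AND (NOT T OR S) AND (NOT T OR NOT P)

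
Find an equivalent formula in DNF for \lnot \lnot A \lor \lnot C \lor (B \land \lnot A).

\lnot \lnot A \lor \lnot C \lor (B \land \lnot A)
⇔ A \lor \lnot C \lor (B \land \lnot A)   [double negation]

A \lor \lnot C \lor (B \land \lnot A)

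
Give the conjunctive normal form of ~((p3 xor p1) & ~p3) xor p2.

~((p3 xor p1) & ~p3) xor p2
≡ (~((p3 xor p1) & ~p3) | p2) & ~(~((p3 xor p1) & ~p3) & p2)   (expand xor)
≡ (~((p3 | p1) & ~(p3 & p1) & ~p3) | p2) & ~(~((p3 xor p1) & ~p3) & p2)   (expand xor)
≡ (~((p3 | p1) & ~(p3 & p1) & ~p3) | p2) & ~(~((p3 | p1) & ~(p3 & p1) & ~p3) & p2)   (expand xor)
≡ (~(p3 | p1) | ~~(p3 & p1) | ~~p3 | p2) & ~(~((p3 | p1) & ~(p3 & p1) & ~p3) & p2)   (De Morgan)
≡ ((~p3 & ~p1) | ~~(p3 & p1) | ~~p3 | p2) & ~(~((p3 | p1) & ~(p3 & p1) & ~p3) & p2)   (De Morgan)
≡ ((~p3 & ~p1) | (p3 & p1) | ~~p3 | p2) & ~(~((p3 | p1) & ~(p3 & p1) & ~p3) & p2)   (double negation)
≡ ((~p3 & ~p1) | (p3 & p1) | p3 | p2) & ~(~((p3 | p1) & ~(p3 & p1) & ~p3) & p2)   (double negation)
≡ ((~p3 & ~p1) | (p3 & p1) | p3 | p2) & (~~((p3 | p1) & ~(p3 & p1) & ~p3) | ~p2)   (De Morgan)
≡ ((~p3 & ~p1) | (p3 & p1) | p3 | p2) & (((p3 | p1) & ~(p3 & p1) & ~p3) | ~p2)   (double negation)
≡ ((~p3 & ~p1) | (p3 & p1) | p3 | p2) & (((p3 | p1) & (~p3 | ~p1) & ~p3) | ~p2)   (De Morgan)
≡ (~p3 | p3 | p3 | p2) & (~p3 | p1 | p3 | p2) & (~p1 | p3 | p3 | p2) & (~p1 | p1 | p3 | p2) & (p3 | p1 | ~p2) & (~p3 | ~p1 | ~p2) & (~p3 | ~p2)   (distribute | over &)
≡ (~p1 | p3 | p2) & (p3 | p1 | ~p2) & (~p3 | ~p2)   (simplify)

(~p1 | p3 | p2) & (p3 | p1 | ~p2) & (~p3 | ~p2)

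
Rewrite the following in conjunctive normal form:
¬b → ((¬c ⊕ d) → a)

¬b → ((¬c ⊕ d) → a)
≡ ¬¬b ∨ ((¬c ⊕ d) → a)   [eliminate →]
≡ ¬¬b ∨ ¬(¬c ⊕ d) ∨ a   [eliminate →]
≡ ¬¬b ∨ ¬((¬c ∨ d) ∧ ¬(¬c ∧ d)) ∨ a   [expand ⊕]
≡ b ∨ ¬((¬c ∨ d) ∧ ¬(¬c ∧ d)) ∨ a   [double negation]
≡ b ∨ ¬(¬c ∨ d) ∨ ¬¬(¬c ∧ d) ∨ a   [De Morgan]
≡ b ∨ (¬¬c ∧ ¬d) ∨ ¬¬(¬c ∧ d) ∨ a   [De Morgan]
≡ b ∨ (c ∧ ¬d) ∨ ¬¬(¬c ∧ d) ∨ a   [double negation]
≡ b ∨ (c ∧ ¬d) ∨ (¬c ∧ d) ∨ a   [double negation]
≡ (b ∨ c ∨ ¬c ∨ a) ∧ (b ∨ c ∨ d ∨ a) ∧ (b ∨ ¬d ∨ ¬c ∨ a) ∧ (b ∨ ¬d ∨ d ∨ a)   [distribute ∨ over ∧]
≡ (b ∨ c ∨ d ∨ a) ∧ (b ∨ ¬d ∨ ¬c ∨ a)   [simplify]

(b ∨ c ∨ d ∨ a) ∧ (b ∨ ¬d ∨ ¬c ∨ a)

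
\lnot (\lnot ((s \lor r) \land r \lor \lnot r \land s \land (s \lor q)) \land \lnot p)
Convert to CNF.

s \lor r \lor p

\lnot (\lnot ((s \lor r) \land r \lor \lnot r \land s \land (s \lor q)) \land \lnot p)
⇔ \lnot \lnot ((s \lor r) \land r \lor \lnot r \land s \land (s \lor q)) \lor \lnot \lnot p   (De Morgan)
⇔ (s \lor r) \land r \lor \lnot r \land s \land (s \lor q) \lor \lnot \lnot p   (double negation)
⇔ (s \lor r) \land r \lor \lnot r \land s \land (s \lor q) \lor p   (double negation)
⇔ (s \lor r \lor \lnot r \lor p) \land (s \lor r \lor s \lor p) \land (s \lor r \lor s \lor q \lor p) \land (r \lor \lnot r \lor p) \land (r \lor s \lor p) \land (r \lor s \lor q \lor p)   (distribute \lor over \land)
⇔ s \lor r \lor p   (simplify)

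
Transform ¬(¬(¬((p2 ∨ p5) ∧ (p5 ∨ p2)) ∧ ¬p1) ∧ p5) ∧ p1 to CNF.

¬(¬(¬((p2 ∨ p5) ∧ (p5 ∨ p2)) ∧ ¬p1) ∧ p5) ∧ p1
= (¬¬(¬((p2 ∨ p5) ∧ (p5 ∨ p2)) ∧ ¬p1) ∨ ¬p5) ∧ p1
= (¬((p2 ∨ p5) ∧ (p5 ∨ p2)) ∧ ¬p1 ∨ ¬p5) ∧ p1
= ((¬(p2 ∨ p5) ∨ ¬(p5 ∨ p2)) ∧ ¬p1 ∨ ¬p5) ∧ p1
= ((¬p2 ∧ ¬p5 ∨ ¬(p5 ∨ p2)) ∧ ¬p1 ∨ ¬p5) ∧ p1
= ((¬p2 ∧ ¬p5 ∨ ¬p5 ∧ ¬p2) ∧ ¬p1 ∨ ¬p5) ∧ p1
= (¬p2 ∨ ¬p5 ∨ ¬p5) ∧ (¬p2 ∨ ¬p2 ∨ ¬p5) ∧ (¬p5 ∨ ¬p5 ∨ ¬p5) ∧ (¬p5 ∨ ¬p2 ∨ ¬p5) ∧ (¬p1 ∨ ¬p5) ∧ p1
= ¬p5 ∧ p1

¬p5 ∧ p1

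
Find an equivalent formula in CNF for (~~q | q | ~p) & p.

(~~q | q | ~p) & p
≡ (q | q | ~p) & p   (double negation)
≡ (q | ~p) & p   (simplify)

(q | ~p) & p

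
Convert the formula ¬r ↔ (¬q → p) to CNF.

¬r ↔ (¬q → p)
⇔ (¬r → (¬q → p)) ∧ ((¬q → p) → ¬r)   — eliminate ↔
⇔ (¬¬r ∨ (¬q → p)) ∧ ((¬q → p) → ¬r)   — eliminate →
⇔ (¬¬r ∨ ¬¬q ∨ p) ∧ ((¬q → p) → ¬r)   — eliminate →
⇔ (¬¬r ∨ ¬¬q ∨ p) ∧ (¬(¬q → p) ∨ ¬r)   — eliminate →
⇔ (¬¬r ∨ ¬¬q ∨ p) ∧ (¬(¬¬q ∨ p) ∨ ¬r)   — eliminate →
⇔ (r ∨ ¬¬q ∨ p) ∧ (¬(¬¬q ∨ p) ∨ ¬r)   — double negation
⇔ (r ∨ q ∨ p) ∧ (¬(¬¬q ∨ p) ∨ ¬r)   — double negation
⇔ (r ∨ q ∨ p) ∧ ((¬¬¬q ∧ ¬p) ∨ ¬r)   — De Morgan
⇔ (r ∨ q ∨ p) ∧ ((¬q ∧ ¬p) ∨ ¬r)   — double negation
⇔ (r ∨ q ∨ p) ∧ (¬q ∨ ¬r) ∧ (¬p ∨ ¬r)   — distribute ∨ over ∧

(r ∨ q ∨ p) ∧ (¬q ∨ ¬r) ∧ (¬p ∨ ¬r)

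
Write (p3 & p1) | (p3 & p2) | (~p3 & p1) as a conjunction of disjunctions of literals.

(p3 | p1) & (p1 | p2)

(p3 & p1) | (p3 & p2) | (~p3 & p1)
= (p3 | p3 | ~p3) & (p3 | p3 | p1) & (p3 | p2 | ~p3) & (p3 | p2 | p1) & (p1 | p3 | ~p3) & (p1 | p3 | p1) & (p1 | p2 | ~p3) & (p1 | p2 | p1)   [distribute | over &]
= (p3 | p1) & (p1 | p2)   [simplify]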